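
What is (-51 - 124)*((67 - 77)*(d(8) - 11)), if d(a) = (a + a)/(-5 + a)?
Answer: -29750/3 ≈ -9916.7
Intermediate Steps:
d(a) = 2*a/(-5 + a) (d(a) = (2*a)/(-5 + a) = 2*a/(-5 + a))
(-51 - 124)*((67 - 77)*(d(8) - 11)) = (-51 - 124)*((67 - 77)*(2*8/(-5 + 8) - 11)) = -(-1750)*(2*8/3 - 11) = -(-1750)*(2*8*(⅓) - 11) = -(-1750)*(16/3 - 11) = -(-1750)*(-17)/3 = -175*170/3 = -29750/3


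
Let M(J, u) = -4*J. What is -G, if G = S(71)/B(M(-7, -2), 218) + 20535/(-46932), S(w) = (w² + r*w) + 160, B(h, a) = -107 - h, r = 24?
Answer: 21789179/422388 ≈ 51.586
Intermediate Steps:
S(w) = 160 + w² + 24*w (S(w) = (w² + 24*w) + 160 = 160 + w² + 24*w)
G = -21789179/422388 (G = (160 + 71² + 24*71)/(-107 - (-4)*(-7)) + 20535/(-46932) = (160 + 5041 + 1704)/(-107 - 1*28) + 20535*(-1/46932) = 6905/(-107 - 28) - 6845/15644 = 6905/(-135) - 6845/15644 = 6905*(-1/135) - 6845/15644 = -1381/27 - 6845/15644 = -21789179/422388 ≈ -51.586)
-G = -1*(-21789179/422388) = 21789179/422388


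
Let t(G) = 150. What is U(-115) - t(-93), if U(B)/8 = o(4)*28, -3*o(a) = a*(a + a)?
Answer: -7618/3 ≈ -2539.3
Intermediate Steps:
o(a) = -2*a**2/3 (o(a) = -a*(a + a)/3 = -a*2*a/3 = -2*a**2/3)
U(B) = -7168/3 (U(B) = 8*(-2/3*4**2*28) = 8*(-2/3*16*28) = 8*(-32/3*28) = 8*(-896/3) = -7168/3)
U(-115) - t(-93) = -7168/3 - 1*150 = -7168/3 - 150 = -7618/3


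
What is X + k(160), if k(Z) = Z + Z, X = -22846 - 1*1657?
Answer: -24183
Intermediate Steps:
X = -24503 (X = -22846 - 1657 = -24503)
k(Z) = 2*Z
X + k(160) = -24503 + 2*160 = -24503 + 320 = -24183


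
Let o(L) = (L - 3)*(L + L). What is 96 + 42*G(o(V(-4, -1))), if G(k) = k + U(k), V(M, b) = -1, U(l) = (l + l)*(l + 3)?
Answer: 7824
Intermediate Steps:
U(l) = 2*l*(3 + l) (U(l) = (2*l)*(3 + l) = 2*l*(3 + l))
o(L) = 2*L*(-3 + L) (o(L) = (-3 + L)*(2*L) = 2*L*(-3 + L))
G(k) = k + 2*k*(3 + k)
96 + 42*G(o(V(-4, -1))) = 96 + 42*((2*(-1)*(-3 - 1))*(7 + 2*(2*(-1)*(-3 - 1)))) = 96 + 42*((2*(-1)*(-4))*(7 + 2*(2*(-1)*(-4)))) = 96 + 42*(8*(7 + 2*8)) = 96 + 42*(8*(7 + 16)) = 96 + 42*(8*23) = 96 + 42*184 = 96 + 7728 = 7824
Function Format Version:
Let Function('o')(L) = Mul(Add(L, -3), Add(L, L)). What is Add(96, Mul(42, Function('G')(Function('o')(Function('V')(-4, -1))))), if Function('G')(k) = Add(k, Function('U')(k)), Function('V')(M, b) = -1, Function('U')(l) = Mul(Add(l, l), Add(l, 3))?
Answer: 7824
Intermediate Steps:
Function('U')(l) = Mul(2, l, Add(3, l)) (Function('U')(l) = Mul(Mul(2, l), Add(3, l)) = Mul(2, l, Add(3, l)))
Function('o')(L) = Mul(2, L, Add(-3, L)) (Function('o')(L) = Mul(Add(-3, L), Mul(2, L)) = Mul(2, L, Add(-3, L)))
Function('G')(k) = Add(k, Mul(2, k, Add(3, k)))
Add(96, Mul(42, Function('G')(Function('o')(Function('V')(-4, -1))))) = Add(96, Mul(42, Mul(Mul(2, -1, Add(-3, -1)), Add(7, Mul(2, Mul(2, -1, Add(-3, -1))))))) = Add(96, Mul(42, Mul(Mul(2, -1, -4), Add(7, Mul(2, Mul(2, -1, -4)))))) = Add(96, Mul(42, Mul(8, Add(7, Mul(2, 8))))) = Add(96, Mul(42, Mul(8, Add(7, 16)))) = Add(96, Mul(42, Mul(8, 23))) = Add(96, Mul(42, 184)) = Add(96, 7728) = 7824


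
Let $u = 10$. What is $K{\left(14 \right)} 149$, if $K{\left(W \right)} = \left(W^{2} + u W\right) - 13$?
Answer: $48127$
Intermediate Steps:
$K{\left(W \right)} = -13 + W^{2} + 10 W$ ($K{\left(W \right)} = \left(W^{2} + 10 W\right) - 13 = -13 + W^{2} + 10 W$)
$K{\left(14 \right)} 149 = \left(-13 + 14^{2} + 10 \cdot 14\right) 149 = \left(-13 + 196 + 140\right) 149 = 323 \cdot 149 = 48127$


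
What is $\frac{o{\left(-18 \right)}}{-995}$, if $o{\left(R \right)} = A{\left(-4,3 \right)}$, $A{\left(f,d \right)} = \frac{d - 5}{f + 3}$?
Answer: $- \frac{2}{995} \approx -0.0020101$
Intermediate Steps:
$A{\left(f,d \right)} = \frac{-5 + d}{3 + f}$
$o{\left(R \right)} = 2$ ($o{\left(R \right)} = \frac{-5 + 3}{3 - 4} = \frac{1}{-1} \left(-2\right) = \left(-1\right) \left(-2\right) = 2$)
$\frac{o{\left(-18 \right)}}{-995} = \frac{2}{-995} = 2 \left(- \frac{1}{995}\right) = - \frac{2}{995}$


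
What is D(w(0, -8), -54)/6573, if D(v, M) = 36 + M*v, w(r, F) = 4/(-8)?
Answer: 3/313 ≈ 0.0095847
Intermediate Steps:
w(r, F) = -½ (w(r, F) = 4*(-⅛) = -½)
D(w(0, -8), -54)/6573 = (36 - 54*(-½))/6573 = (36 + 27)*(1/6573) = 63*(1/6573) = 3/313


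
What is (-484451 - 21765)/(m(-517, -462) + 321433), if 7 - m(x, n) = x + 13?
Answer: -63277/40243 ≈ -1.5724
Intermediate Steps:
m(x, n) = -6 - x (m(x, n) = 7 - (x + 13) = 7 - (13 + x) = 7 + (-13 - x) = -6 - x)
(-484451 - 21765)/(m(-517, -462) + 321433) = (-484451 - 21765)/((-6 - 1*(-517)) + 321433) = -506216/((-6 + 517) + 321433) = -506216/(511 + 321433) = -506216/321944 = -506216*1/321944 = -63277/40243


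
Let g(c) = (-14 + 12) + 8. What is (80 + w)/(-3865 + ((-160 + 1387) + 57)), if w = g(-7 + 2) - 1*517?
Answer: 431/2581 ≈ 0.16699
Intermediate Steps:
g(c) = 6 (g(c) = -2 + 8 = 6)
w = -511 (w = 6 - 1*517 = 6 - 517 = -511)
(80 + w)/(-3865 + ((-160 + 1387) + 57)) = (80 - 511)/(-3865 + ((-160 + 1387) + 57)) = -431/(-3865 + (1227 + 57)) = -431/(-3865 + 1284) = -431/(-2581) = -431*(-1/2581) = 431/2581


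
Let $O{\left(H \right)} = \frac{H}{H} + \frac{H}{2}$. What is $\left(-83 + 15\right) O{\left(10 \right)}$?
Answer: $-408$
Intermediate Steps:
$O{\left(H \right)} = 1 + \frac{H}{2}$ ($O{\left(H \right)} = 1 + H \frac{1}{2} = 1 + \frac{H}{2}$)
$\left(-83 + 15\right) O{\left(10 \right)} = \left(-83 + 15\right) \left(1 + \frac{1}{2} \cdot 10\right) = - 68 \left(1 + 5\right) = \left(-68\right) 6 = -408$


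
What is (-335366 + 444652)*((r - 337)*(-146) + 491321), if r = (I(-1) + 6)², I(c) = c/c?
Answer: 58289764534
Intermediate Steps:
I(c) = 1
r = 49 (r = (1 + 6)² = 7² = 49)
(-335366 + 444652)*((r - 337)*(-146) + 491321) = (-335366 + 444652)*((49 - 337)*(-146) + 491321) = 109286*(-288*(-146) + 491321) = 109286*(42048 + 491321) = 109286*533369 = 58289764534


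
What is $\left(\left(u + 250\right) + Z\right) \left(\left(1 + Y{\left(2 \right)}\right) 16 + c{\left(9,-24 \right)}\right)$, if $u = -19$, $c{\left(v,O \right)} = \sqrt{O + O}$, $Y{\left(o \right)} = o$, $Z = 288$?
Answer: $24912 + 2076 i \sqrt{3} \approx 24912.0 + 3595.7 i$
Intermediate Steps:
$c{\left(v,O \right)} = \sqrt{2} \sqrt{O}$ ($c{\left(v,O \right)} = \sqrt{2 O} = \sqrt{2} \sqrt{O}$)
$\left(\left(u + 250\right) + Z\right) \left(\left(1 + Y{\left(2 \right)}\right) 16 + c{\left(9,-24 \right)}\right) = \left(\left(-19 + 250\right) + 288\right) \left(\left(1 + 2\right) 16 + \sqrt{2} \sqrt{-24}\right) = \left(231 + 288\right) \left(3 \cdot 16 + \sqrt{2} \cdot 2 i \sqrt{6}\right) = 519 \left(48 + 4 i \sqrt{3}\right) = 24912 + 2076 i \sqrt{3}$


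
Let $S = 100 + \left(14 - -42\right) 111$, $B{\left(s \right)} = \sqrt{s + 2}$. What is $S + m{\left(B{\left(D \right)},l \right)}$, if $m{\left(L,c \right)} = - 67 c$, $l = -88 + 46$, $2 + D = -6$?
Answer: $9130$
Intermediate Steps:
$D = -8$ ($D = -2 - 6 = -8$)
$B{\left(s \right)} = \sqrt{2 + s}$
$l = -42$
$S = 6316$ ($S = 100 + \left(14 + 42\right) 111 = 100 + 56 \cdot 111 = 100 + 6216 = 6316$)
$S + m{\left(B{\left(D \right)},l \right)} = 6316 - -2814 = 6316 + 2814 = 9130$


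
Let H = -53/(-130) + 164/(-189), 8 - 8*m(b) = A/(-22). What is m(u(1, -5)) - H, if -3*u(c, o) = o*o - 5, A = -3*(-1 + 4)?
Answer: 3046259/2162160 ≈ 1.4089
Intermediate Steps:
A = -9 (A = -3*3 = -9)
u(c, o) = 5/3 - o²/3 (u(c, o) = -(o*o - 5)/3 = -(o² - 5)/3 = -(-5 + o²)/3 = 5/3 - o²/3)
m(b) = 167/176 (m(b) = 1 - (-9)/(8*(-22)) = 1 - (-9)*(-1)/(8*22) = 1 - ⅛*9/22 = 1 - 9/176 = 167/176)
H = -11303/24570 (H = -53*(-1/130) + 164*(-1/189) = 53/130 - 164/189 = -11303/24570 ≈ -0.46003)
m(u(1, -5)) - H = 167/176 - 1*(-11303/24570) = 167/176 + 11303/24570 = 3046259/2162160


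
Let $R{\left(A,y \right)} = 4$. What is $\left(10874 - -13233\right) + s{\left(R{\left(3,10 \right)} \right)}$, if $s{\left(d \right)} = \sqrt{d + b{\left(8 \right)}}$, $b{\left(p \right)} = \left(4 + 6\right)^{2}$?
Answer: $24107 + 2 \sqrt{26} \approx 24117.0$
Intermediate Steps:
$b{\left(p \right)} = 100$ ($b{\left(p \right)} = 10^{2} = 100$)
$s{\left(d \right)} = \sqrt{100 + d}$ ($s{\left(d \right)} = \sqrt{d + 100} = \sqrt{100 + d}$)
$\left(10874 - -13233\right) + s{\left(R{\left(3,10 \right)} \right)} = \left(10874 - -13233\right) + \sqrt{100 + 4} = \left(10874 + 13233\right) + \sqrt{104} = 24107 + 2 \sqrt{26}$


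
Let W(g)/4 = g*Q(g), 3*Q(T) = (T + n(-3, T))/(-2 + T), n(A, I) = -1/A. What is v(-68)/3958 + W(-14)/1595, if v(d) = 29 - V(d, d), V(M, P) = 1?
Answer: -166033/56817090 ≈ -0.0029222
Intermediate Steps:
v(d) = 28 (v(d) = 29 - 1*1 = 29 - 1 = 28)
Q(T) = (⅓ + T)/(3*(-2 + T)) (Q(T) = ((T - 1/(-3))/(-2 + T))/3 = ((T - 1*(-⅓))/(-2 + T))/3 = ((T + ⅓)/(-2 + T))/3 = ((⅓ + T)/(-2 + T))/3 = (⅓ + T)/(3*(-2 + T)))
W(g) = 4*g*(1 + 3*g)/(9*(-2 + g)) (W(g) = 4*(g*((1 + 3*g)/(9*(-2 + g)))) = 4*(g*(1 + 3*g)/(9*(-2 + g))) = 4*g*(1 + 3*g)/(9*(-2 + g)))
v(-68)/3958 + W(-14)/1595 = 28/3958 + ((4/9)*(-14)*(1 + 3*(-14))/(-2 - 14))/1595 = 28*(1/3958) + ((4/9)*(-14)*(1 - 42)/(-16))*(1/1595) = 14/1979 + ((4/9)*(-14)*(-1/16)*(-41))*(1/1595) = 14/1979 - 287/18*1/1595 = 14/1979 - 287/28710 = -166033/56817090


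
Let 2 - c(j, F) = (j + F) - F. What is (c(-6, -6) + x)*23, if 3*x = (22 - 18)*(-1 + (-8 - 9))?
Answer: -368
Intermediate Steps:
x = -24 (x = ((22 - 18)*(-1 + (-8 - 9)))/3 = (4*(-1 - 17))/3 = (4*(-18))/3 = (⅓)*(-72) = -24)
c(j, F) = 2 - j (c(j, F) = 2 - ((j + F) - F) = 2 - ((F + j) - F) = 2 - j)
(c(-6, -6) + x)*23 = ((2 - 1*(-6)) - 24)*23 = ((2 + 6) - 24)*23 = (8 - 24)*23 = -16*23 = -368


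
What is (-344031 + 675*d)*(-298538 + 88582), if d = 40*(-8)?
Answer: 117581868636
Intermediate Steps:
d = -320
(-344031 + 675*d)*(-298538 + 88582) = (-344031 + 675*(-320))*(-298538 + 88582) = (-344031 - 216000)*(-209956) = -560031*(-209956) = 117581868636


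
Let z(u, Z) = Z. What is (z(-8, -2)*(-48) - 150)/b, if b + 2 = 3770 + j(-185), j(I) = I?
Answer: -54/3583 ≈ -0.015071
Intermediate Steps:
b = 3583 (b = -2 + (3770 - 185) = -2 + 3585 = 3583)
(z(-8, -2)*(-48) - 150)/b = (-2*(-48) - 150)/3583 = (96 - 150)*(1/3583) = -54*1/3583 = -54/3583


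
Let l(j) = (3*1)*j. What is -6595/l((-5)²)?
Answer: -1319/15 ≈ -87.933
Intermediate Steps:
l(j) = 3*j
-6595/l((-5)²) = -6595/(3*(-5)²) = -6595/(3*25) = -6595/75 = -6595*1/75 = -1319/15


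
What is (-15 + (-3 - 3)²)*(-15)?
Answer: -315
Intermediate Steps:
(-15 + (-3 - 3)²)*(-15) = (-15 + (-6)²)*(-15) = (-15 + 36)*(-15) = 21*(-15) = -315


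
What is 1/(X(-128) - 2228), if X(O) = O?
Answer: -1/2356 ≈ -0.00042445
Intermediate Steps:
1/(X(-128) - 2228) = 1/(-128 - 2228) = 1/(-2356) = -1/2356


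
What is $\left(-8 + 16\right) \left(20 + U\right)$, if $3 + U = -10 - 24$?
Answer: $-136$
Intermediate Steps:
$U = -37$ ($U = -3 - 34 = -37$)
$\left(-8 + 16\right) \left(20 + U\right) = \left(-8 + 16\right) \left(20 - 37\right) = 8 \left(-17\right) = -136$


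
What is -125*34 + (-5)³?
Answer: -4375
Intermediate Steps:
-125*34 + (-5)³ = -4250 - 125 = -4375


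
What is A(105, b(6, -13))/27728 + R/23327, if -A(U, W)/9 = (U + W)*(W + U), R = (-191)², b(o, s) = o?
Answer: -1575162535/646811056 ≈ -2.4353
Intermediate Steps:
R = 36481
A(U, W) = -9*(U + W)² (A(U, W) = -9*(U + W)*(W + U) = -9*(U + W)*(U + W) = -9*(U + W)²)
A(105, b(6, -13))/27728 + R/23327 = -9*(105 + 6)²/27728 + 36481/23327 = -9*111²*(1/27728) + 36481*(1/23327) = -9*12321*(1/27728) + 36481/23327 = -110889*1/27728 + 36481/23327 = -110889/27728 + 36481/23327 = -1575162535/646811056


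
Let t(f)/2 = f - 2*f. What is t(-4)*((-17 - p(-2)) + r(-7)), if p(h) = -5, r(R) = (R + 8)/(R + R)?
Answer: -676/7 ≈ -96.571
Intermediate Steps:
r(R) = (8 + R)/(2*R) (r(R) = (8 + R)/((2*R)) = (8 + R)*(1/(2*R)) = (8 + R)/(2*R))
t(f) = -2*f (t(f) = 2*(f - 2*f) = 2*(-f) = -2*f)
t(-4)*((-17 - p(-2)) + r(-7)) = (-2*(-4))*((-17 - 1*(-5)) + (½)*(8 - 7)/(-7)) = 8*((-17 + 5) + (½)*(-⅐)*1) = 8*(-12 - 1/14) = 8*(-169/14) = -676/7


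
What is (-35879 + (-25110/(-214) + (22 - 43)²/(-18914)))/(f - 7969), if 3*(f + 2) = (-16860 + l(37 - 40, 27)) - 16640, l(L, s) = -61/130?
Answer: 96006897415/51377973967 ≈ 1.8686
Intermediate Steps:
l(L, s) = -61/130 (l(L, s) = -61*1/130 = -61/130)
f = -1451947/130 (f = -2 + ((-16860 - 61/130) - 16640)/3 = -2 + (-2191861/130 - 16640)/3 = -2 + (⅓)*(-4355061/130) = -2 - 1451687/130 = -1451947/130 ≈ -11169.)
(-35879 + (-25110/(-214) + (22 - 43)²/(-18914)))/(f - 7969) = (-35879 + (-25110/(-214) + (22 - 43)²/(-18914)))/(-1451947/130 - 7969) = (-35879 + (-25110*(-1/214) + (-21)²*(-1/18914)))/(-2487917/130) = (-35879 + (12555/107 + 441*(-1/18914)))*(-130/2487917) = (-35879 + (12555/107 - 9/386))*(-130/2487917) = (-35879 + 4845267/41302)*(-130/2487917) = -1477029191/41302*(-130/2487917) = 96006897415/51377973967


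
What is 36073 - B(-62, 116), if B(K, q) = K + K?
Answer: 36197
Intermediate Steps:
B(K, q) = 2*K
36073 - B(-62, 116) = 36073 - 2*(-62) = 36073 - 1*(-124) = 36073 + 124 = 36197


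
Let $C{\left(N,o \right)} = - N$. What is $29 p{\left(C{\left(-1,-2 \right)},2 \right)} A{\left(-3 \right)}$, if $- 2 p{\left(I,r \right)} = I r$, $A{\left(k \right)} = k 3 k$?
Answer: $-783$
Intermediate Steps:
$A{\left(k \right)} = 3 k^{2}$ ($A{\left(k \right)} = 3 k k = 3 k^{2}$)
$p{\left(I,r \right)} = - \frac{I r}{2}$
$29 p{\left(C{\left(-1,-2 \right)},2 \right)} A{\left(-3 \right)} = 29 \left(\left(- \frac{1}{2}\right) \left(\left(-1\right) \left(-1\right)\right) 2\right) 3 \left(-3\right)^{2} = 29 \left(\left(- \frac{1}{2}\right) 1 \cdot 2\right) 3 \cdot 9 = 29 \left(-1\right) 27 = \left(-29\right) 27 = -783$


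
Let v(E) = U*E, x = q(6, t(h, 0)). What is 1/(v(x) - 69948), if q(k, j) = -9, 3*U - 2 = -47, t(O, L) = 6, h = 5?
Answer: -1/69813 ≈ -1.4324e-5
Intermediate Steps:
U = -15 (U = 2/3 + (1/3)*(-47) = 2/3 - 47/3 = -15)
x = -9
v(E) = -15*E
1/(v(x) - 69948) = 1/(-15*(-9) - 69948) = 1/(135 - 69948) = 1/(-69813) = -1/69813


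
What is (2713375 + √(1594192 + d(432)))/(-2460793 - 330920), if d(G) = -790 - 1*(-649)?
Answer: -2713375/2791713 - √1594051/2791713 ≈ -0.97239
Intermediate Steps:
d(G) = -141 (d(G) = -790 + 649 = -141)
(2713375 + √(1594192 + d(432)))/(-2460793 - 330920) = (2713375 + √(1594192 - 141))/(-2460793 - 330920) = (2713375 + √1594051)/(-2791713) = (2713375 + √1594051)*(-1/2791713) = -2713375/2791713 - √1594051/2791713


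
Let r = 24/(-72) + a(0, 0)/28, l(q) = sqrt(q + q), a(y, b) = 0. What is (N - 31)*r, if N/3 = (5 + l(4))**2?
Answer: -68/3 - 20*sqrt(2) ≈ -50.951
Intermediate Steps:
l(q) = sqrt(2)*sqrt(q) (l(q) = sqrt(2*q) = sqrt(2)*sqrt(q))
r = -1/3 (r = 24/(-72) + 0/28 = 24*(-1/72) + 0*(1/28) = -1/3 + 0 = -1/3 ≈ -0.33333)
N = 3*(5 + 2*sqrt(2))**2 (N = 3*(5 + sqrt(2)*sqrt(4))**2 = 3*(5 + sqrt(2)*2)**2 = 3*(5 + 2*sqrt(2))**2 ≈ 183.85)
(N - 31)*r = ((99 + 60*sqrt(2)) - 31)*(-1/3) = (68 + 60*sqrt(2))*(-1/3) = -68/3 - 20*sqrt(2)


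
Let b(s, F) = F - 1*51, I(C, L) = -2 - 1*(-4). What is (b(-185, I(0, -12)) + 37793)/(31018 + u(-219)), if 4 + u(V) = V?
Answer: 37744/30795 ≈ 1.2257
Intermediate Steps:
u(V) = -4 + V
I(C, L) = 2 (I(C, L) = -2 + 4 = 2)
b(s, F) = -51 + F (b(s, F) = F - 51 = -51 + F)
(b(-185, I(0, -12)) + 37793)/(31018 + u(-219)) = ((-51 + 2) + 37793)/(31018 + (-4 - 219)) = (-49 + 37793)/(31018 - 223) = 37744/30795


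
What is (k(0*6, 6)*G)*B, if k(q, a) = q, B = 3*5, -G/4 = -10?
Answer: 0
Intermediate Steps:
G = 40 (G = -4*(-10) = 40)
B = 15
(k(0*6, 6)*G)*B = ((0*6)*40)*15 = (0*40)*15 = 0*15 = 0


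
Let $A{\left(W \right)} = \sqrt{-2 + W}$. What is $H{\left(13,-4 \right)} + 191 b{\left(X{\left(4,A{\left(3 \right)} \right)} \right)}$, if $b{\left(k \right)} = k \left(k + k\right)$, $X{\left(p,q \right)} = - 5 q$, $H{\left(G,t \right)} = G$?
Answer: $9563$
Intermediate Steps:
$b{\left(k \right)} = 2 k^{2}$ ($b{\left(k \right)} = k 2 k = 2 k^{2}$)
$H{\left(13,-4 \right)} + 191 b{\left(X{\left(4,A{\left(3 \right)} \right)} \right)} = 13 + 191 \cdot 2 \left(- 5 \sqrt{-2 + 3}\right)^{2} = 13 + 191 \cdot 2 \left(- 5 \sqrt{1}\right)^{2} = 13 + 191 \cdot 2 \left(\left(-5\right) 1\right)^{2} = 13 + 191 \cdot 2 \left(-5\right)^{2} = 13 + 191 \cdot 2 \cdot 25 = 13 + 191 \cdot 50 = 13 + 9550 = 9563$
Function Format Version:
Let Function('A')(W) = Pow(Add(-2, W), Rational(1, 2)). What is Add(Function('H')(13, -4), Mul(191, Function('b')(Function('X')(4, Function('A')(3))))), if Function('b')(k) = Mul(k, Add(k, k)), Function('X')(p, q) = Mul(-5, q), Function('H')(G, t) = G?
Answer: 9563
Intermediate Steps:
Function('b')(k) = Mul(2, Pow(k, 2)) (Function('b')(k) = Mul(k, Mul(2, k)) = Mul(2, Pow(k, 2)))
Add(Function('H')(13, -4), Mul(191, Function('b')(Function('X')(4, Function('A')(3))))) = Add(13, Mul(191, Mul(2, Pow(Mul(-5, Pow(Add(-2, 3), Rational(1, 2))), 2)))) = Add(13, Mul(191, Mul(2, Pow(Mul(-5, Pow(1, Rational(1, 2))), 2)))) = Add(13, Mul(191, Mul(2, Pow(Mul(-5, 1), 2)))) = Add(13, Mul(191, Mul(2, Pow(-5, 2)))) = Add(13, Mul(191, Mul(2, 25))) = Add(13, Mul(191, 50)) = Add(13, 9550) = 9563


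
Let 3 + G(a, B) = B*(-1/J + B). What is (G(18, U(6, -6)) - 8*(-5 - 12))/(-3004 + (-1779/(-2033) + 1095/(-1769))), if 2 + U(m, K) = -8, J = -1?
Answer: -801992071/10802595592 ≈ -0.074241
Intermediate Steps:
U(m, K) = -10 (U(m, K) = -2 - 8 = -10)
G(a, B) = -3 + B*(1 + B) (G(a, B) = -3 + B*(-1/(-1) + B) = -3 + B*(-1*(-1) + B) = -3 + B*(1 + B))
(G(18, U(6, -6)) - 8*(-5 - 12))/(-3004 + (-1779/(-2033) + 1095/(-1769))) = ((-3 - 10 + (-10)²) - 8*(-5 - 12))/(-3004 + (-1779/(-2033) + 1095/(-1769))) = ((-3 - 10 + 100) - 8*(-17))/(-3004 + (-1779*(-1/2033) + 1095*(-1/1769))) = (87 + 136)/(-3004 + (1779/2033 - 1095/1769)) = 223/(-3004 + 920916/3596377) = 223/(-10802595592/3596377) = 223*(-3596377/10802595592) = -801992071/10802595592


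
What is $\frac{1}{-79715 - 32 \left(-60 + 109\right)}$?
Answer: $- \frac{1}{81283} \approx -1.2303 \cdot 10^{-5}$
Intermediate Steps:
$\frac{1}{-79715 - 32 \left(-60 + 109\right)} = \frac{1}{-79715 - 1568} = \frac{1}{-81283} = - \frac{1}{81283}$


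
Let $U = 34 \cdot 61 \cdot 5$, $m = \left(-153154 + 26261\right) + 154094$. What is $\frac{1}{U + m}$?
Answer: $\frac{1}{37571} \approx 2.6616 \cdot 10^{-5}$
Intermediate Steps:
$m = 27201$ ($m = -126893 + 154094 = 27201$)
$U = 10370$ ($U = 2074 \cdot 5 = 10370$)
$\frac{1}{U + m} = \frac{1}{10370 + 27201} = \frac{1}{37571}$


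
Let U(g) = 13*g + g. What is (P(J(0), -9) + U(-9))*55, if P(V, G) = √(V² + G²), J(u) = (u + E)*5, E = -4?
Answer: -6930 + 55*√481 ≈ -5723.8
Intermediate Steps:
U(g) = 14*g
J(u) = -20 + 5*u (J(u) = (u - 4)*5 = (-4 + u)*5 = -20 + 5*u)
P(V, G) = √(G² + V²)
(P(J(0), -9) + U(-9))*55 = (√((-9)² + (-20 + 5*0)²) + 14*(-9))*55 = (√(81 + (-20 + 0)²) - 126)*55 = (√(81 + (-20)²) - 126)*55 = (√(81 + 400) - 126)*55 = (√481 - 126)*55 = (-126 + √481)*55 = -6930 + 55*√481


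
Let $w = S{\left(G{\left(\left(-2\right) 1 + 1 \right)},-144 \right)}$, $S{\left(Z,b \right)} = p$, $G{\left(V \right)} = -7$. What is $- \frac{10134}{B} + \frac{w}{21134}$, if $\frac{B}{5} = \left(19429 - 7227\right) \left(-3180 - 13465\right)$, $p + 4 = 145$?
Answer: $\frac{71700643203}{10730909492150} \approx 0.0066817$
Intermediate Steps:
$p = 141$ ($p = -4 + 145 = 141$)
$S{\left(Z,b \right)} = 141$
$w = 141$
$B = -1015511450$ ($B = 5 \left(19429 - 7227\right) \left(-3180 - 13465\right) = 5 \cdot 12202 \left(-16645\right) = 5 \left(-203102290\right) = -1015511450$)
$- \frac{10134}{B} + \frac{w}{21134} = - \frac{10134}{-1015511450} + \frac{141}{21134} = \left(-10134\right) \left(- \frac{1}{1015511450}\right) + 141 \cdot \frac{1}{21134} = \frac{5067}{507755725} + \frac{141}{21134} = \frac{71700643203}{10730909492150}$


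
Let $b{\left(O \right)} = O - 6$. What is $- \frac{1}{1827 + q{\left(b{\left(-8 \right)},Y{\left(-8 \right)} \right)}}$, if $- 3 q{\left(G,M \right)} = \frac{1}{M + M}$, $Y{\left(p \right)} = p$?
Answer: $- \frac{48}{87697} \approx -0.00054734$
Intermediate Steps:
$b{\left(O \right)} = -6 + O$ ($b{\left(O \right)} = O - 6 = -6 + O$)
$q{\left(G,M \right)} = - \frac{1}{6 M}$ ($q{\left(G,M \right)} = - \frac{1}{3 \left(M + M\right)} = - \frac{1}{3 \cdot 2 M} = - \frac{\frac{1}{2} \frac{1}{M}}{3} = - \frac{1}{6 M}$)
$- \frac{1}{1827 + q{\left(b{\left(-8 \right)},Y{\left(-8 \right)} \right)}} = - \frac{1}{1827 - \frac{1}{6 \left(-8\right)}} = - \frac{1}{1827 - - \frac{1}{48}} = - \frac{1}{1827 + \frac{1}{48}} = - \frac{1}{\frac{87697}{48}} = \left(-1\right) \frac{48}{87697} = - \frac{48}{87697}$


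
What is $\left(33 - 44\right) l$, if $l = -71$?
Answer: $781$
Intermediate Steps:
$\left(33 - 44\right) l = \left(33 - 44\right) \left(-71\right) = \left(-11\right) \left(-71\right) = 781$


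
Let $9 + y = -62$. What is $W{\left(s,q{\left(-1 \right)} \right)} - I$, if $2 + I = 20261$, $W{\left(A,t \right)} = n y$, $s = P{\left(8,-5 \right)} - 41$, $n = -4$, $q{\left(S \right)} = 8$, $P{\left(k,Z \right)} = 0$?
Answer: $-19975$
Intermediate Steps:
$y = -71$ ($y = -9 - 62 = -71$)
$s = -41$ ($s = 0 - 41 = -41$)
$W{\left(A,t \right)} = 284$ ($W{\left(A,t \right)} = \left(-4\right) \left(-71\right) = 284$)
$I = 20259$ ($I = -2 + 20261 = 20259$)
$W{\left(s,q{\left(-1 \right)} \right)} - I = 284 - 20259 = -19975$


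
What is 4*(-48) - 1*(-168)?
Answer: -24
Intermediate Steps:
4*(-48) - 1*(-168) = -192 + 168 = -24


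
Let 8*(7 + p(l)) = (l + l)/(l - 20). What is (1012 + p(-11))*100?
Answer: 3115775/31 ≈ 1.0051e+5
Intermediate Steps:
p(l) = -7 + l/(4*(-20 + l)) (p(l) = -7 + ((l + l)/(l - 20))/8 = -7 + ((2*l)/(-20 + l))/8 = -7 + (2*l/(-20 + l))/8 = -7 + l/(4*(-20 + l)))
(1012 + p(-11))*100 = (1012 + (560 - 27*(-11))/(4*(-20 - 11)))*100 = (1012 + (1/4)*(560 + 297)/(-31))*100 = (1012 + (1/4)*(-1/31)*857)*100 = (1012 - 857/124)*100 = (124631/124)*100 = 3115775/31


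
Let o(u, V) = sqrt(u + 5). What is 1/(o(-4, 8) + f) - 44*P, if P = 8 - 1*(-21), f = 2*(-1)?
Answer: -1277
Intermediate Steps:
o(u, V) = sqrt(5 + u)
f = -2
P = 29 (P = 8 + 21 = 29)
1/(o(-4, 8) + f) - 44*P = 1/(sqrt(5 - 4) - 2) - 44*29 = 1/(sqrt(1) - 2) - 1276 = 1/(1 - 2) - 1276 = 1/(-1) - 1276 = -1 - 1276 = -1277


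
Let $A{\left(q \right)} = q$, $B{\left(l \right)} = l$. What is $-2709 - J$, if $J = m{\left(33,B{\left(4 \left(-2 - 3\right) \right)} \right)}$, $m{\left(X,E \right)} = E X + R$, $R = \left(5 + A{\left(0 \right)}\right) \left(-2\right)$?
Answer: $-2039$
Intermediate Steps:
$R = -10$ ($R = \left(5 + 0\right) \left(-2\right) = 5 \left(-2\right) = -10$)
$m{\left(X,E \right)} = -10 + E X$ ($m{\left(X,E \right)} = E X - 10 = -10 + E X$)
$J = -670$ ($J = -10 + 4 \left(-2 - 3\right) 33 = -10 + 4 \left(-5\right) 33 = -10 - 660 = -670$)
$-2709 - J = -2709 - -670 = -2709 + 670 = -2039$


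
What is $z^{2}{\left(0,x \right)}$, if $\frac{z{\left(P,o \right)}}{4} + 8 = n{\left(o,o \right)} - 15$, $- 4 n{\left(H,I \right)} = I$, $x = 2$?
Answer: $8836$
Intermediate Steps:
$n{\left(H,I \right)} = - \frac{I}{4}$
$z{\left(P,o \right)} = -92 - o$ ($z{\left(P,o \right)} = -32 + 4 \left(- \frac{o}{4} - 15\right) = -32 + 4 \left(-15 - \frac{o}{4}\right) = -32 - \left(60 + o\right) = -92 - o$)
$z^{2}{\left(0,x \right)} = \left(-92 - 2\right)^{2} = \left(-94\right)^{2} = 8836$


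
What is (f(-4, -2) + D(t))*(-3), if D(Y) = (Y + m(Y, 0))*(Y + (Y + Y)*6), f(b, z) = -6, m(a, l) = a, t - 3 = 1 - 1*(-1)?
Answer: -1932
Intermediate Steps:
t = 5 (t = 3 + (1 - 1*(-1)) = 3 + (1 + 1) = 3 + 2 = 5)
D(Y) = 26*Y² (D(Y) = (Y + Y)*(Y + (Y + Y)*6) = (2*Y)*(Y + (2*Y)*6) = (2*Y)*(Y + 12*Y) = (2*Y)*(13*Y) = 26*Y²)
(f(-4, -2) + D(t))*(-3) = (-6 + 26*5²)*(-3) = (-6 + 26*25)*(-3) = (-6 + 650)*(-3) = 644*(-3) = -1932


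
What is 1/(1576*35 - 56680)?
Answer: -1/1520 ≈ -0.00065789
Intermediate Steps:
1/(1576*35 - 56680) = 1/(55160 - 56680) = 1/(-1520) = -1/1520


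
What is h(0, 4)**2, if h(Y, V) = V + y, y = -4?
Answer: 0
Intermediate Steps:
h(Y, V) = -4 + V (h(Y, V) = V - 4 = -4 + V)
h(0, 4)**2 = (-4 + 4)**2 = 0**2 = 0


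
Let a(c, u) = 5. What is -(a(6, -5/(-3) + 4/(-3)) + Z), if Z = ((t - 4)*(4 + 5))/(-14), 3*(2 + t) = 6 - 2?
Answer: -8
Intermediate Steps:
t = -2/3 (t = -2 + (6 - 2)/3 = -2 + (1/3)*4 = -2 + 4/3 = -2/3 ≈ -0.66667)
Z = 3 (Z = ((-2/3 - 4)*(4 + 5))/(-14) = -14/3*9*(-1/14) = -42*(-1/14) = 3)
-(a(6, -5/(-3) + 4/(-3)) + Z) = -(5 + 3) = -1*8 = -8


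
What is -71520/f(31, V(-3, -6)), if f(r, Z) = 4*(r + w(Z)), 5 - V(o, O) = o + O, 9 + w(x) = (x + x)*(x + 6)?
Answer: -2980/97 ≈ -30.722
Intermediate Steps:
w(x) = -9 + 2*x*(6 + x) (w(x) = -9 + (x + x)*(x + 6) = -9 + (2*x)*(6 + x) = -9 + 2*x*(6 + x))
V(o, O) = 5 - O - o (V(o, O) = 5 - (o + O) = 5 - (O + o) = 5 + (-O - o) = 5 - O - o)
f(r, Z) = -36 + 4*r + 8*Z² + 48*Z (f(r, Z) = 4*(r + (-9 + 2*Z² + 12*Z)) = 4*(-9 + r + 2*Z² + 12*Z) = -36 + 4*r + 8*Z² + 48*Z)
-71520/f(31, V(-3, -6)) = -71520/(-36 + 4*31 + 8*(5 - 1*(-6) - 1*(-3))² + 48*(5 - 1*(-6) - 1*(-3))) = -71520/(-36 + 124 + 8*(5 + 6 + 3)² + 48*(5 + 6 + 3)) = -71520/(-36 + 124 + 8*14² + 48*14) = -71520/(-36 + 124 + 8*196 + 672) = -71520/(-36 + 124 + 1568 + 672) = -71520/2328 = -30*298/291 = -2980/97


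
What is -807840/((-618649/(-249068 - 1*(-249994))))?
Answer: 748059840/618649 ≈ 1209.2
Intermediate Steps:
-807840/((-618649/(-249068 - 1*(-249994)))) = -807840/((-618649/(-249068 + 249994))) = -807840/((-618649/926)) = -807840/((-618649*1/926)) = -807840/(-618649/926) = -807840*(-926/618649) = 748059840/618649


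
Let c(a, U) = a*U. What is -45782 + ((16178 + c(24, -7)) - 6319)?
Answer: -36091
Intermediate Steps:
c(a, U) = U*a
-45782 + ((16178 + c(24, -7)) - 6319) = -45782 + ((16178 - 7*24) - 6319) = -45782 + ((16178 - 168) - 6319) = -45782 + (16010 - 6319) = -45782 + 9691 = -36091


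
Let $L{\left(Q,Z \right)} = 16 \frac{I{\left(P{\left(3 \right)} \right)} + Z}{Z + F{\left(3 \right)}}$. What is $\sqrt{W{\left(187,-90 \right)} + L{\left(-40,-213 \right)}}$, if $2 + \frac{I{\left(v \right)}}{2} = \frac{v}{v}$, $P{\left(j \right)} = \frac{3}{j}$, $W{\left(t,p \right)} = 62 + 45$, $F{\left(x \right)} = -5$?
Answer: $\frac{3 \sqrt{162083}}{109} \approx 11.081$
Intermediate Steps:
$W{\left(t,p \right)} = 107$
$I{\left(v \right)} = -2$ ($I{\left(v \right)} = -4 + 2 \frac{v}{v} = -4 + 2 \cdot 1 = -4 + 2 = -2$)
$L{\left(Q,Z \right)} = \frac{16 \left(-2 + Z\right)}{-5 + Z}$ ($L{\left(Q,Z \right)} = 16 \frac{-2 + Z}{Z - 5} = 16 \frac{-2 + Z}{-5 + Z} = \frac{16 \left(-2 + Z\right)}{-5 + Z}$)
$\sqrt{W{\left(187,-90 \right)} + L{\left(-40,-213 \right)}} = \sqrt{107 + \frac{16 \left(-2 - 213\right)}{-5 - 213}} = \sqrt{107 + 16 \frac{1}{-218} \left(-215\right)} = \sqrt{107 + 16 \left(- \frac{1}{218}\right) \left(-215\right)} = \sqrt{107 + \frac{1720}{109}} = \sqrt{\frac{13383}{109}} = \frac{3 \sqrt{162083}}{109}$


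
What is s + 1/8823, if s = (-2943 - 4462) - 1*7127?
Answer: -128215835/8823 ≈ -14532.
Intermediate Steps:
s = -14532 (s = -7405 - 7127 = -14532)
s + 1/8823 = -14532 + 1/8823 = -128215835/8823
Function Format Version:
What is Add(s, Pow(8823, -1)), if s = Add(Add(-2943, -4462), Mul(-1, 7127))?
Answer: Rational(-128215835, 8823) ≈ -14532.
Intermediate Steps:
s = -14532 (s = Add(-7405, -7127) = -14532)
Add(s, Pow(8823, -1)) = Add(-14532, Pow(8823, -1)) = Add(-14532, Rational(1, 8823)) = Rational(-128215835, 8823)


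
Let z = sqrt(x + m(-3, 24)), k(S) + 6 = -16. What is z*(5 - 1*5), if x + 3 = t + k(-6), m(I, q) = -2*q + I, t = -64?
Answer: 0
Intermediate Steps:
k(S) = -22 (k(S) = -6 - 16 = -22)
m(I, q) = I - 2*q
x = -89 (x = -3 + (-64 - 22) = -3 - 86 = -89)
z = 2*I*sqrt(35) (z = sqrt(-89 + (-3 - 2*24)) = sqrt(-89 + (-3 - 48)) = sqrt(-89 - 51) = sqrt(-140) = 2*I*sqrt(35) ≈ 11.832*I)
z*(5 - 1*5) = (2*I*sqrt(35))*(5 - 1*5) = (2*I*sqrt(35))*(5 - 5) = (2*I*sqrt(35))*0 = 0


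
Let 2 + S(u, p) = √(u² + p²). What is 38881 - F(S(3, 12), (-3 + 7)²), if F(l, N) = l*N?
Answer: 38913 - 48*√17 ≈ 38715.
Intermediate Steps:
S(u, p) = -2 + √(p² + u²) (S(u, p) = -2 + √(u² + p²) = -2 + √(p² + u²))
F(l, N) = N*l
38881 - F(S(3, 12), (-3 + 7)²) = 38881 - (-3 + 7)²*(-2 + √(12² + 3²)) = 38881 - 4²*(-2 + √(144 + 9)) = 38881 - 16*(-2 + √153) = 38881 - 16*(-2 + 3*√17) = 38881 - (-32 + 48*√17) = 38881 + (32 - 48*√17) = 38913 - 48*√17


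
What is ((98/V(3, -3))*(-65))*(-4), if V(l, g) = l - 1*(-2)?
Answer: 5096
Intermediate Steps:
V(l, g) = 2 + l (V(l, g) = l + 2 = 2 + l)
((98/V(3, -3))*(-65))*(-4) = ((98/(2 + 3))*(-65))*(-4) = ((98/5)*(-65))*(-4) = -1274*(-4) = 5096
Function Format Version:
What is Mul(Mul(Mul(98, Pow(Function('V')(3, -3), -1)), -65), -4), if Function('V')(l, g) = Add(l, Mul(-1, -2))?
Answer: 5096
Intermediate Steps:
Function('V')(l, g) = Add(2, l) (Function('V')(l, g) = Add(l, 2) = Add(2, l))
Mul(Mul(Mul(98, Pow(Function('V')(3, -3), -1)), -65), -4) = Mul(Mul(Mul(98, Pow(Add(2, 3), -1)), -65), -4) = Mul(Mul(Mul(98, Pow(5, -1)), -65), -4) = Mul(Mul(Mul(98, Rational(1, 5)), -65), -4) = Mul(Mul(Rational(98, 5), -65), -4) = Mul(-1274, -4) = 5096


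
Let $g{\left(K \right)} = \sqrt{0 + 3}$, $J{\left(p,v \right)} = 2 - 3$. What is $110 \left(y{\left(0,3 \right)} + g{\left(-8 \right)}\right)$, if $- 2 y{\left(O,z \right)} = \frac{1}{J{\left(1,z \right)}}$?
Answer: $55 + 110 \sqrt{3} \approx 245.53$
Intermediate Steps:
$J{\left(p,v \right)} = -1$
$g{\left(K \right)} = \sqrt{3}$
$y{\left(O,z \right)} = \frac{1}{2}$ ($y{\left(O,z \right)} = - \frac{1}{2 \left(-1\right)} = \left(- \frac{1}{2}\right) \left(-1\right) = \frac{1}{2}$)
$110 \left(y{\left(0,3 \right)} + g{\left(-8 \right)}\right) = 110 \left(\frac{1}{2} + \sqrt{3}\right) = 55 + 110 \sqrt{3}$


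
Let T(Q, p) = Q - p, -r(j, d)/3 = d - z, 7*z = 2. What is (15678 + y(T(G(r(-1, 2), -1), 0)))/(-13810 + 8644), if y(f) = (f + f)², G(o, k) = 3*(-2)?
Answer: -879/287 ≈ -3.0627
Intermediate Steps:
z = 2/7 (z = (⅐)*2 = 2/7 ≈ 0.28571)
r(j, d) = 6/7 - 3*d (r(j, d) = -3*(d - 1*2/7) = -3*(d - 2/7) = -3*(-2/7 + d) = 6/7 - 3*d)
G(o, k) = -6
y(f) = 4*f² (y(f) = (2*f)² = 4*f²)
(15678 + y(T(G(r(-1, 2), -1), 0)))/(-13810 + 8644) = (15678 + 4*(-6 - 1*0)²)/(-13810 + 8644) = (15678 + 4*(-6 + 0)²)/(-5166) = (15678 + 4*(-6)²)*(-1/5166) = (15678 + 4*36)*(-1/5166) = (15678 + 144)*(-1/5166) = 15822*(-1/5166) = -879/287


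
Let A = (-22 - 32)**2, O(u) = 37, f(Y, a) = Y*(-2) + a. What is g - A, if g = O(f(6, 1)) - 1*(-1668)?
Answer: -1211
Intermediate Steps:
f(Y, a) = a - 2*Y (f(Y, a) = -2*Y + a = a - 2*Y)
g = 1705 (g = 37 - 1*(-1668) = 37 + 1668 = 1705)
A = 2916 (A = (-54)**2 = 2916)
g - A = 1705 - 1*2916 = 1705 - 2916 = -1211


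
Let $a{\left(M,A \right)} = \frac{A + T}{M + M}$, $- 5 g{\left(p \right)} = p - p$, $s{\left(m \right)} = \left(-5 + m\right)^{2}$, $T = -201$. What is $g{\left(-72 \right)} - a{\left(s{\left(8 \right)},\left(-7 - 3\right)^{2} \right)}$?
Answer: $\frac{101}{18} \approx 5.6111$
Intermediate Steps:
$g{\left(p \right)} = 0$ ($g{\left(p \right)} = - \frac{p - p}{5} = \left(- \frac{1}{5}\right) 0 = 0$)
$a{\left(M,A \right)} = \frac{-201 + A}{2 M}$ ($a{\left(M,A \right)} = \frac{A - 201}{M + M} = \frac{-201 + A}{2 M}$)
$g{\left(-72 \right)} - a{\left(s{\left(8 \right)},\left(-7 - 3\right)^{2} \right)} = 0 - \frac{-201 + \left(-7 - 3\right)^{2}}{2 \left(-5 + 8\right)^{2}} = 0 - \frac{-201 + \left(-10\right)^{2}}{2 \cdot 3^{2}} = 0 - \frac{-201 + 100}{2 \cdot 9} = 0 - \frac{1}{2} \cdot \frac{1}{9} \left(-101\right) = 0 - - \frac{101}{18} = 0 + \frac{101}{18} = \frac{101}{18}$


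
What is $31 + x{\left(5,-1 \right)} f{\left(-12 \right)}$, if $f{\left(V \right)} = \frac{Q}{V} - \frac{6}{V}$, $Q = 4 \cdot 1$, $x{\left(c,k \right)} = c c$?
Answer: $\frac{211}{6} \approx 35.167$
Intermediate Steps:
$x{\left(c,k \right)} = c^{2}$
$Q = 4$
$f{\left(V \right)} = - \frac{2}{V}$ ($f{\left(V \right)} = \frac{4}{V} - \frac{6}{V} = - \frac{2}{V}$)
$31 + x{\left(5,-1 \right)} f{\left(-12 \right)} = 31 + 5^{2} \left(- \frac{2}{-12}\right) = 31 + 25 \left(\left(-2\right) \left(- \frac{1}{12}\right)\right) = 31 + 25 \cdot \frac{1}{6} = 31 + \frac{25}{6} = \frac{211}{6}$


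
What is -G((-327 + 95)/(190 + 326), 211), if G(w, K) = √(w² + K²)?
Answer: -5*√29635093/129 ≈ -211.00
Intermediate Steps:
G(w, K) = √(K² + w²)
-G((-327 + 95)/(190 + 326), 211) = -√(211² + ((-327 + 95)/(190 + 326))²) = -√(44521 + (-232/516)²) = -√(44521 + (-232*1/516)²) = -√(44521 + (-58/129)²) = -√(44521 + 3364/16641) = -√(740877325/16641) = -5*√29635093/129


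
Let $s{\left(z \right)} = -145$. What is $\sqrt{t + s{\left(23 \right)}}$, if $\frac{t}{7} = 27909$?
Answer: $\sqrt{195218} \approx 441.83$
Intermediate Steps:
$t = 195363$ ($t = 7 \cdot 27909 = 195363$)
$\sqrt{t + s{\left(23 \right)}} = \sqrt{195363 - 145} = \sqrt{195218}$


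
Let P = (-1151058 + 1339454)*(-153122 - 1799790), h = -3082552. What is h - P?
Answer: 367917726600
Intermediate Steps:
P = -367920809152 (P = 188396*(-1952912) = -367920809152)
h - P = -3082552 - 1*(-367920809152) = -3082552 + 367920809152 = 367917726600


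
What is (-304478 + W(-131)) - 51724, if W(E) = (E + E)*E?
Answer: -321880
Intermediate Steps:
W(E) = 2*E**2 (W(E) = (2*E)*E = 2*E**2)
(-304478 + W(-131)) - 51724 = (-304478 + 2*(-131)**2) - 51724 = (-304478 + 2*17161) - 51724 = (-304478 + 34322) - 51724 = -270156 - 51724 = -321880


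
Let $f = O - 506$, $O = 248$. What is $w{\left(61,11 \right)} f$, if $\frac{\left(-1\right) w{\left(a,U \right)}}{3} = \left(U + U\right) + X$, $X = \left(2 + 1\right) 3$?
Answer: $23994$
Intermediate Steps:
$f = -258$ ($f = 248 - 506 = -258$)
$X = 9$ ($X = 3 \cdot 3 = 9$)
$w{\left(a,U \right)} = -27 - 6 U$ ($w{\left(a,U \right)} = - 3 \left(\left(U + U\right) + 9\right) = - 3 \left(2 U + 9\right) = - 3 \left(9 + 2 U\right) = -27 - 6 U$)
$w{\left(61,11 \right)} f = \left(-27 - 66\right) \left(-258\right) = \left(-93\right) \left(-258\right) = 23994$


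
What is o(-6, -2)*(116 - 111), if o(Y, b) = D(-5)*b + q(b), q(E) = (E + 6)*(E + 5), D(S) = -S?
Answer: 10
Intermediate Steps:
q(E) = (5 + E)*(6 + E) (q(E) = (6 + E)*(5 + E) = (5 + E)*(6 + E))
o(Y, b) = 30 + b**2 + 16*b (o(Y, b) = (-1*(-5))*b + (30 + b**2 + 11*b) = 5*b + (30 + b**2 + 11*b) = 30 + b**2 + 16*b)
o(-6, -2)*(116 - 111) = (30 + (-2)**2 + 16*(-2))*(116 - 111) = (30 + 4 - 32)*5 = 2*5 = 10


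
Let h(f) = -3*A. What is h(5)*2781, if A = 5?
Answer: -41715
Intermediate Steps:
h(f) = -15 (h(f) = -3*5 = -15)
h(5)*2781 = -15*2781 = -41715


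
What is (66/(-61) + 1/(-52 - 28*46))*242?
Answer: -29395861/112240 ≈ -261.90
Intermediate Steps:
(66/(-61) + 1/(-52 - 28*46))*242 = (66*(-1/61) + (1/46)/(-80))*242 = (-66/61 - 1/80*1/46)*242 = (-66/61 - 1/3680)*242 = -242941/224480*242 = -29395861/112240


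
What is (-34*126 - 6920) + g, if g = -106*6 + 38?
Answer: -11802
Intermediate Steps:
g = -598 (g = -636 + 38 = -598)
(-34*126 - 6920) + g = (-34*126 - 6920) - 598 = (-4284 - 6920) - 598 = -11204 - 598 = -11802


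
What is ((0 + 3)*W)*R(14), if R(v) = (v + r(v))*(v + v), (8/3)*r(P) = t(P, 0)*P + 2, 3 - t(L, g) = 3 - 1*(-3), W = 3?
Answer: -252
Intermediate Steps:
t(L, g) = -3 (t(L, g) = 3 - (3 - 1*(-3)) = 3 - (3 + 3) = 3 - 1*6 = 3 - 6 = -3)
r(P) = ¾ - 9*P/8 (r(P) = 3*(-3*P + 2)/8 = 3*(2 - 3*P)/8 = ¾ - 9*P/8)
R(v) = 2*v*(¾ - v/8) (R(v) = (v + (¾ - 9*v/8))*(v + v) = (¾ - v/8)*(2*v) = 2*v*(¾ - v/8))
((0 + 3)*W)*R(14) = ((0 + 3)*3)*((¼)*14*(6 - 1*14)) = (3*3)*((¼)*14*(6 - 14)) = 9*((¼)*14*(-8)) = 9*(-28) = -252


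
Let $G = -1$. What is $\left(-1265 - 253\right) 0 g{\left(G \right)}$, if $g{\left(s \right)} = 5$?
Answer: $0$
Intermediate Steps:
$\left(-1265 - 253\right) 0 g{\left(G \right)} = \left(-1265 - 253\right) 0 \cdot 5 = \left(-1265 - 253\right) 0 = \left(-1518\right) 0 = 0$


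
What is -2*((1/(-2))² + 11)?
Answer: -45/2 ≈ -22.500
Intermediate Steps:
-2*((1/(-2))² + 11) = -2*((-½)² + 11) = -2*(¼ + 11) = -2*45/4 = -45/2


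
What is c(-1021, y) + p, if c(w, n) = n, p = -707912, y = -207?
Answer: -708119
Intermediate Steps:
c(-1021, y) + p = -207 - 707912 = -708119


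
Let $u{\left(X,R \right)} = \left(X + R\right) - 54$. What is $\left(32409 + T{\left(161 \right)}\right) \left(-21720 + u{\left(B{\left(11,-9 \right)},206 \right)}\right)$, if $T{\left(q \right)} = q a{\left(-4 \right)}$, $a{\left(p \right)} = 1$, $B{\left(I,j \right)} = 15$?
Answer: $-701981210$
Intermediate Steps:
$u{\left(X,R \right)} = -54 + R + X$ ($u{\left(X,R \right)} = \left(R + X\right) - 54 = -54 + R + X$)
$T{\left(q \right)} = q$ ($T{\left(q \right)} = q 1 = q$)
$\left(32409 + T{\left(161 \right)}\right) \left(-21720 + u{\left(B{\left(11,-9 \right)},206 \right)}\right) = \left(32409 + 161\right) \left(-21720 + \left(-54 + 206 + 15\right)\right) = 32570 \left(-21720 + 167\right) = 32570 \left(-21553\right) = -701981210$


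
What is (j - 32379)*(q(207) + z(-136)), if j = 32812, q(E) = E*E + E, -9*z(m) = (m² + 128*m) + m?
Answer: 167377016/9 ≈ 1.8597e+7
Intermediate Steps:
z(m) = -43*m/3 - m²/9 (z(m) = -((m² + 128*m) + m)/9 = -(m² + 129*m)/9 = -43*m/3 - m²/9)
q(E) = E + E² (q(E) = E² + E = E + E²)
(j - 32379)*(q(207) + z(-136)) = (32812 - 32379)*(207*(1 + 207) - ⅑*(-136)*(129 - 136)) = 433*(207*208 - ⅑*(-136)*(-7)) = 433*(43056 - 952/9) = 433*(386552/9) = 167377016/9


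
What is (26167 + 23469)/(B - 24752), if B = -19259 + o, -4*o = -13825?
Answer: -198544/162219 ≈ -1.2239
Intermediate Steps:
o = 13825/4 (o = -1/4*(-13825) = 13825/4 ≈ 3456.3)
B = -63211/4 (B = -19259 + 13825/4 = -63211/4 ≈ -15803.)
(26167 + 23469)/(B - 24752) = (26167 + 23469)/(-63211/4 - 24752) = 49636/(-162219/4) = 49636*(-4/162219) = -198544/162219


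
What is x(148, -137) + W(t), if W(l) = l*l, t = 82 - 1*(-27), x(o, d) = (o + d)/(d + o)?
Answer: 11882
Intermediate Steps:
x(o, d) = 1 (x(o, d) = (d + o)/(d + o) = 1)
t = 109 (t = 82 + 27 = 109)
W(l) = l²
x(148, -137) + W(t) = 1 + 109² = 1 + 11881 = 11882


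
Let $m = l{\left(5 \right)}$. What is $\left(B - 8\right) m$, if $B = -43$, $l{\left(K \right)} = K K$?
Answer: $-1275$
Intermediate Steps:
$l{\left(K \right)} = K^{2}$
$m = 25$ ($m = 5^{2} = 25$)
$\left(B - 8\right) m = \left(-43 - 8\right) 25 = \left(-51\right) 25 = -1275$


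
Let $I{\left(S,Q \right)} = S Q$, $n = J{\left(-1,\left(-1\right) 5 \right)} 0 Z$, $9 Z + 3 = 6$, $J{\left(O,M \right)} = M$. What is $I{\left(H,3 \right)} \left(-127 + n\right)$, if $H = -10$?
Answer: $3810$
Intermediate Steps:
$Z = \frac{1}{3}$ ($Z = - \frac{1}{3} + \frac{1}{9} \cdot 6 = - \frac{1}{3} + \frac{2}{3} = \frac{1}{3} \approx 0.33333$)
$n = 0$ ($n = \left(-1\right) 5 \cdot 0 \cdot \frac{1}{3} = \left(-5\right) 0 \cdot \frac{1}{3} = 0 \cdot \frac{1}{3} = 0$)
$I{\left(S,Q \right)} = Q S$
$I{\left(H,3 \right)} \left(-127 + n\right) = 3 \left(-10\right) \left(-127 + 0\right) = \left(-30\right) \left(-127\right) = 3810$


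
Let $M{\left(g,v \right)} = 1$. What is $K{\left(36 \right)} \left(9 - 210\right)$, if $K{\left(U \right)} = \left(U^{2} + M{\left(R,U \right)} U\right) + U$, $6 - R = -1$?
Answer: $-274968$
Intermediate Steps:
$R = 7$ ($R = 6 - -1 = 6 + 1 = 7$)
$K{\left(U \right)} = U^{2} + 2 U$ ($K{\left(U \right)} = \left(U^{2} + 1 U\right) + U = \left(U^{2} + U\right) + U = \left(U + U^{2}\right) + U = U^{2} + 2 U$)
$K{\left(36 \right)} \left(9 - 210\right) = 36 \left(2 + 36\right) \left(9 - 210\right) = 36 \cdot 38 \left(9 - 210\right) = 1368 \left(-201\right) = -274968$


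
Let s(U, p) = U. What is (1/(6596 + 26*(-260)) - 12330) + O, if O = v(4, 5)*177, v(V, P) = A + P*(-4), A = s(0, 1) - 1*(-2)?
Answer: -2544625/164 ≈ -15516.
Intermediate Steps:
A = 2 (A = 0 - 1*(-2) = 0 + 2 = 2)
v(V, P) = 2 - 4*P (v(V, P) = 2 + P*(-4) = 2 - 4*P)
O = -3186 (O = (2 - 4*5)*177 = (2 - 20)*177 = -18*177 = -3186)
(1/(6596 + 26*(-260)) - 12330) + O = (1/(6596 + 26*(-260)) - 12330) - 3186 = (1/(6596 - 6760) - 12330) - 3186 = (1/(-164) - 12330) - 3186 = (-1/164 - 12330) - 3186 = -2022121/164 - 3186 = -2544625/164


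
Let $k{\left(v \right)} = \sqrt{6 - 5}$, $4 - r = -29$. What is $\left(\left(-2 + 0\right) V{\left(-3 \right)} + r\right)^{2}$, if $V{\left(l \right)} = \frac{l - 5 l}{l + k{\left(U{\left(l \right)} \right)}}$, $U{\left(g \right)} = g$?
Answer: $2025$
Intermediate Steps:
$r = 33$ ($r = 4 - -29 = 4 + 29 = 33$)
$k{\left(v \right)} = 1$ ($k{\left(v \right)} = \sqrt{1} = 1$)
$V{\left(l \right)} = - \frac{4 l}{1 + l}$ ($V{\left(l \right)} = \frac{l - 5 l}{l + 1} = \frac{\left(-4\right) l}{1 + l} = - \frac{4 l}{1 + l}$)
$\left(\left(-2 + 0\right) V{\left(-3 \right)} + r\right)^{2} = \left(\left(-2 + 0\right) \left(\left(-4\right) \left(-3\right) \frac{1}{1 - 3}\right) + 33\right)^{2} = \left(- 2 \left(\left(-4\right) \left(-3\right) \frac{1}{-2}\right) + 33\right)^{2} = \left(- 2 \left(\left(-4\right) \left(-3\right) \left(- \frac{1}{2}\right)\right) + 33\right)^{2} = \left(\left(-2\right) \left(-6\right) + 33\right)^{2} = \left(12 + 33\right)^{2} = 45^{2} = 2025$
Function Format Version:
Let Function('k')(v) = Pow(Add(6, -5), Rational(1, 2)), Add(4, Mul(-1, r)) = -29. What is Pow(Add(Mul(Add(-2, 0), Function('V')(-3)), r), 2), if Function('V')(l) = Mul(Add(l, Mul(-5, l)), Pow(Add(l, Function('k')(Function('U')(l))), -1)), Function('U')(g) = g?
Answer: 2025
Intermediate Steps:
r = 33 (r = Add(4, Mul(-1, -29)) = Add(4, 29) = 33)
Function('k')(v) = 1 (Function('k')(v) = Pow(1, Rational(1, 2)) = 1)
Function('V')(l) = Mul(-4, l, Pow(Add(1, l), -1)) (Function('V')(l) = Mul(Add(l, Mul(-5, l)), Pow(Add(l, 1), -1)) = Mul(Mul(-4, l), Pow(Add(1, l), -1)) = Mul(-4, l, Pow(Add(1, l), -1)))
Pow(Add(Mul(Add(-2, 0), Function('V')(-3)), r), 2) = Pow(Add(Mul(Add(-2, 0), Mul(-4, -3, Pow(Add(1, -3), -1))), 33), 2) = Pow(Add(Mul(-2, Mul(-4, -3, Pow(-2, -1))), 33), 2) = Pow(Add(Mul(-2, Mul(-4, -3, Rational(-1, 2))), 33), 2) = Pow(Add(Mul(-2, -6), 33), 2) = Pow(Add(12, 33), 2) = Pow(45, 2) = 2025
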